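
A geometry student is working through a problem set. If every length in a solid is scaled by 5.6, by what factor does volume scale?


Linear scale factor k = 5.6
Rule: under a linear scaling by k, volumes scale by k^3.
k^3 = 5.6 * 5.6 * 5.6
k^3 = 31.36 * 5.6
k^3 = 175.616
Volume scales by a factor of 175.616.
175.616 (dimensionless)


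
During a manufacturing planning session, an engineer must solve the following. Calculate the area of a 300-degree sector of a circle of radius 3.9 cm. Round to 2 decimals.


Shape: circular sector
Radius r = 3.9 cm, Angle = 300 degrees
Formula: A = (angle/360) * pi * r^2
r^2 = 15.21
Fraction of circle = 300/360
A = (300/360) * pi * 15.21
A = 12.675 * pi
A = 39.82
39.82 cm^2


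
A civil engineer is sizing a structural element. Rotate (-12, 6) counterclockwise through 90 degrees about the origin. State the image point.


Transformation: rotation about the origin
Original point: (-12, 6)
Rule for 90 deg counterclockwise: (x, y) -> (-y, x)
Apply: (-12, 6) -> (-6, -12)
(-6, -12)


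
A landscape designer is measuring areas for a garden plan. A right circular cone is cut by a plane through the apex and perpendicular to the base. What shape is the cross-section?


Solid: right circular cone
Cutting plane: through the apex and perpendicular to the base
Visualize the intersection of the plane with the solid's surface.
The boundary of the cut region is a isosceles triangle.
isosceles triangle


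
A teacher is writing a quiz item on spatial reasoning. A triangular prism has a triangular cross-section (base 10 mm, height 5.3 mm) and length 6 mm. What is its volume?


Shape: triangular prism
Triangle base = 10 mm, triangle height = 5.3 mm, prism length L = 6 mm
Formula: V = (1/2 * b * h_tri) * L
Cross-section area = 0.5 * 10 * 5.3 = 26.5
V = 26.5 * 6
V = 159
159 mm^3


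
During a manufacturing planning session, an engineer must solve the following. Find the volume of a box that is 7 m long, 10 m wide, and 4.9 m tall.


Shape: rectangular prism
l = 7 m, w = 10 m, h = 4.9 m
Formula: V = l * w * h
V = 7 * 10 * 4.9
V = 70 * 4.9
V = 343
343 m^3


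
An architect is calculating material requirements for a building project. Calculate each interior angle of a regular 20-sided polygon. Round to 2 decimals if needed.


Shape: regular icosagon (20 sides)
Formula: interior angle = (n - 2) * 180 / n
(n - 2) = 18
(n - 2) * 180 = 3240
angle = 3240 / 20
angle = 162
162 degrees


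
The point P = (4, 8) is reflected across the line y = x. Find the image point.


Transformation: reflection
Original point: (4, 8)
Rule for reflection over y = x: (x, y) -> (y, x)
Apply: (4, 8) -> (8, 4)
(8, 4)


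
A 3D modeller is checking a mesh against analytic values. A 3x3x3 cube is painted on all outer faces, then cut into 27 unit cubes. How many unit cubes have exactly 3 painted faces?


Large cube: 3 x 3 x 3, cut into unit cubes.
Cubes with 3 painted faces are at the corners. A cube always has 8 corners.
Count = 8
8 unit cubes


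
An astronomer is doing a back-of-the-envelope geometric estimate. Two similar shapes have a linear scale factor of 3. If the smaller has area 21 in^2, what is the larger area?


Linear scale factor k = 3
Original area = 21 in^2
Rule: under a linear scaling by k, areas scale by k^2.
k^2 = 3^2 = 9
New area = 21 * 9
New area = 189
189 in^2


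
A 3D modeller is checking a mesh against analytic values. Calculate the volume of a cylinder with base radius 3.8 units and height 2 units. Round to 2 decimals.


Shape: cylinder
Radius r = 3.8 units, Height h = 2 units
Formula: V = pi * r^2 * h
r^2 = 14.44
V = pi * 14.44 * 2
V = 28.88 * pi
V = 90.73
90.73 units^3


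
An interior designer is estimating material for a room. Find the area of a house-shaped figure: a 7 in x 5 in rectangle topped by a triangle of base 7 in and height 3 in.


Composite shape: rectangle + triangle
Rectangle area = 7 * 5 = 35
Triangle area = 0.5 * 7 * 3 = 10.5
Total = 35 + 10.5
Total = 45.5
45.5 in^2


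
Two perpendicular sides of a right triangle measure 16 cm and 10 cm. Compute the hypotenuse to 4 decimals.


Shape: right triangle
Legs a = 16 cm, b = 10 cm
Formula: c = sqrt(a^2 + b^2)
a^2 = 256, b^2 = 100
a^2 + b^2 = 356
c = sqrt(356)
c = 18.868
18.868 cm


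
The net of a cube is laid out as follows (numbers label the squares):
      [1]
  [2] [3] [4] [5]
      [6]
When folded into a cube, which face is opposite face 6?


Net: cross layout. Take square 3 as the base (bottom).
Fold the four squares in the horizontal row up around 3: 2 -> left, 4 -> right, 5 wraps to the top.
Fold 1 and 6 up from 3: 1 -> back, 6 -> front.
Opposite pairs are therefore: (1, 6), (2, 4), (3, 5).
Face 6 is opposite face 1.
face 1


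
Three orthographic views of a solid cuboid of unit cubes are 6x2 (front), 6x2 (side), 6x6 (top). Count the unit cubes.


Orthographic views of a solid rectangular block:
Front view 6 x 2 -> length = 6, height = 2
Side view 6 x 2 -> width = 6, height = 2 (consistent)
Top view 6 x 6 -> confirms length = 6, width = 6
The block is 6 x 6 x 2.
Total unit cubes = 6 * 6 * 2 = 72
72 unit cubes


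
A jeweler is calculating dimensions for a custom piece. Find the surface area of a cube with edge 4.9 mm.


Shape: cube
Side s = 4.9 mm
A cube has 6 square faces.
Formula: SA = 6 * s^2
s^2 = 24.01
SA = 6 * 24.01
SA = 144.06
144.06 mm^2


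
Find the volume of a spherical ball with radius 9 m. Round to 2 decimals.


Shape: sphere
Radius r = 9 m
Formula: V = (4/3) * pi * r^3
r^3 = 729
(4/3) * 729 = 972
V = 972 * pi
V = 3053.63
3053.63 m^3


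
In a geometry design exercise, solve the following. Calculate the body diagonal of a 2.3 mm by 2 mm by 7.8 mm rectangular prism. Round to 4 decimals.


Shape: rectangular box (space diagonal)
l = 2.3 mm, w = 2 mm, h = 7.8 mm
Visualize: the diagonal of the base, then a right triangle with that diagonal and the height.
Formula: d = sqrt(l^2 + w^2 + h^2)
l^2 + w^2 + h^2 = 5.29 + 4 + 60.84 = 70.13
d = sqrt(70.13)
d = 8.3744
8.3744 mm


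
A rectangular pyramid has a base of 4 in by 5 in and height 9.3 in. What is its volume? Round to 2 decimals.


Shape: rectangular pyramid
Base: 4 in x 5 in, Height h = 9.3 in
Formula: V = (1/3) * base_area * h
base_area = 4 * 5 = 20
base_area * h = 20 * 9.3 = 186
V = 186 / 3
V = 62
62 in^3


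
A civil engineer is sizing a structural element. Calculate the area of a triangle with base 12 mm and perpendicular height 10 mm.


Shape: triangle
Base b = 12 mm, Height h = 10 mm
Formula: A = (1/2) * b * h
A = 0.5 * 12 * 10
A = 0.5 * 120
A = 60
60 mm^2


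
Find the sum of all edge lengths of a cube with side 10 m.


Shape: cube
Side s = 10 m
A cube has 12 edges, all equal.
Formula: total edge length = 12 * s
Total = 12 * 10
Total = 120
120 m


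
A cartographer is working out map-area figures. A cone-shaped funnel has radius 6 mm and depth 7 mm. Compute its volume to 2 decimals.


Shape: cone
Radius r = 6 mm, Height h = 7 mm
Formula: V = (1/3) * pi * r^2 * h
r^2 = 36
pi * r^2 * h = pi * 36 * 7 = 252 * pi
V = 252 * pi / 3
V = 263.89
263.89 mm^3


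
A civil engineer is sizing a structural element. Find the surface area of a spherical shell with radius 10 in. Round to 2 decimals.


Shape: sphere
Radius r = 10 in
Formula: SA = 4 * pi * r^2
r^2 = 100
SA = 4 * pi * 100
SA = 400 * pi
SA = 1256.64
1256.64 in^2


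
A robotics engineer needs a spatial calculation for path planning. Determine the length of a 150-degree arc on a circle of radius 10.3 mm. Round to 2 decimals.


Shape: circular arc
Radius r = 10.3 mm, Angle = 150 degrees
Formula: L = (angle/360) * 2 * pi * r
2 * pi * r = 20.6 * pi
L = (150/360) * 20.6 * pi
L = 8.583333 * pi
L = 26.97
26.97 mm


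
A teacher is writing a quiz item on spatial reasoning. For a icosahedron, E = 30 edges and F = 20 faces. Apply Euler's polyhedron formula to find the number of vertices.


Polyhedron: icosahedron
Euler's formula for convex polyhedra: V - E + F = 2
Given: E = 30 edges and F = 20 faces
Solve for V:
V = 2 + E - F = 2 + 30 - 20 = 12
12 vertices


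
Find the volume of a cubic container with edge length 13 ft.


Shape: cube
Side s = 13 ft
Formula: V = s^3
V = 13 * 13 * 13
V = 169 * 13
V = 2197
2197 ft^3


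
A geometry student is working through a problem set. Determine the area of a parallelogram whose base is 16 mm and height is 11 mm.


Shape: parallelogram
Base b = 16 mm, Height h = 11 mm
Formula: A = b * h
A = 16 * 11
A = 176
176 mm^2


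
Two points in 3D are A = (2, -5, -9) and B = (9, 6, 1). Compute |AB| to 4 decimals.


3D distance between two points
P1 = (2, -5, -9), P2 = (9, 6, 1)
Formula: d = sqrt((x2-x1)^2 + (y2-y1)^2 + (z2-z1)^2)
dx = 9 - 2 = 7
dy = 6 - -5 = 11
dz = 1 - -9 = 10
dx^2 + dy^2 + dz^2 = 49 + 121 + 100 = 270
d = sqrt(270)
d = 16.4317
16.4317 units


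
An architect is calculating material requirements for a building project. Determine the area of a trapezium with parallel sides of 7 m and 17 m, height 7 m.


Shape: trapezoid
Parallel sides a = 7 m, b = 17 m; Height h = 7 m
Formula: A = (a + b) * h / 2
a + b = 7 + 17 = 24
A = 24 * 7 / 2
A = 168 / 2
A = 84
84 m^2


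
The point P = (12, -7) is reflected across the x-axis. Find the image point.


Transformation: reflection
Original point: (12, -7)
Rule for reflection over the x-axis: (x, y) -> (x, -y)
Apply: (12, -7) -> (12, 7)
(12, 7)


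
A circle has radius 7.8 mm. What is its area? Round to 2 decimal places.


Shape: circle
Radius r = 7.8 mm
Formula: A = pi * r^2
r^2 = 7.8^2 = 60.84
A = pi * 60.84
A = 191.13
191.13 mm^2


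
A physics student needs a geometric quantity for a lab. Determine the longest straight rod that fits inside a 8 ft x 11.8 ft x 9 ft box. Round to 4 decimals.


Shape: rectangular box (space diagonal)
l = 8 ft, w = 11.8 ft, h = 9 ft
Visualize: the diagonal of the base, then a right triangle with that diagonal and the height.
Formula: d = sqrt(l^2 + w^2 + h^2)
l^2 + w^2 + h^2 = 64 + 139.24 + 81 = 284.24
d = sqrt(284.24)
d = 16.8594
16.8594 ft


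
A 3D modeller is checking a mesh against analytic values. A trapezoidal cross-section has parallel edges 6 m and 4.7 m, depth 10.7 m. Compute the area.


Shape: trapezoid
Parallel sides a = 6 m, b = 4.7 m; Height h = 10.7 m
Formula: A = (a + b) * h / 2
a + b = 6 + 4.7 = 10.7
A = 10.7 * 10.7 / 2
A = 114.49 / 2
A = 57.245
57.245 m^2


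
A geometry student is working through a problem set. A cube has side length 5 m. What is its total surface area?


Shape: cube
Side s = 5 m
A cube has 6 square faces.
Formula: SA = 6 * s^2
s^2 = 25
SA = 6 * 25
SA = 150
150 m^2


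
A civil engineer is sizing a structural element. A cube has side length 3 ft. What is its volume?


Shape: cube
Side s = 3 ft
Formula: V = s^3
V = 3 * 3 * 3
V = 9 * 3
V = 27
27 ft^3


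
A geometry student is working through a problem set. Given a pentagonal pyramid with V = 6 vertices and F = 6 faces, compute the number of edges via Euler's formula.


Polyhedron: pentagonal pyramid
Euler's formula for convex polyhedra: V - E + F = 2
Given: V = 6 vertices and F = 6 faces
Solve for E:
E = V + F - 2 = 6 + 6 - 2 = 10
10 edges


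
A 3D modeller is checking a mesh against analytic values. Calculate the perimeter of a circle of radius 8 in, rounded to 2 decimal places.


Shape: circle
Radius r = 8 in
Formula: C = 2 * pi * r
C = 2 * pi * 8
C = 16 * pi
C = 50.27
50.27 in


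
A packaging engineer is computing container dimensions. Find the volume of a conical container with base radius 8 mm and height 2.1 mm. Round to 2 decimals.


Shape: cone
Radius r = 8 mm, Height h = 2.1 mm
Formula: V = (1/3) * pi * r^2 * h
r^2 = 64
pi * r^2 * h = pi * 64 * 2.1 = 134.4 * pi
V = 134.4 * pi / 3
V = 140.74
140.74 mm^3


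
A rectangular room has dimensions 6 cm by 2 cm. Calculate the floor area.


Shape: rectangle
Length l = 6 cm, Width w = 2 cm
Formula: A = l * w
A = 6 * 2
A = 12
12 cm^2


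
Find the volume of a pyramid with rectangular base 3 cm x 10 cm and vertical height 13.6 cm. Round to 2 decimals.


Shape: rectangular pyramid
Base: 3 cm x 10 cm, Height h = 13.6 cm
Formula: V = (1/3) * base_area * h
base_area = 3 * 10 = 30
base_area * h = 30 * 13.6 = 408
V = 408 / 3
V = 136
136 cm^3


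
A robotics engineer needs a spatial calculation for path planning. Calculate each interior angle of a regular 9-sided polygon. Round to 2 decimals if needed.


Shape: regular nonagon (9 sides)
Formula: interior angle = (n - 2) * 180 / n
(n - 2) = 7
(n - 2) * 180 = 1260
angle = 1260 / 9
angle = 140
140 degrees


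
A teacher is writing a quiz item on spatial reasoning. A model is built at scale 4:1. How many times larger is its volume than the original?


Linear scale factor k = 4
Rule: under a linear scaling by k, volumes scale by k^3.
k^3 = 4 * 4 * 4
k^3 = 16 * 4
k^3 = 64
Volume scales by a factor of 64.
64 (dimensionless)


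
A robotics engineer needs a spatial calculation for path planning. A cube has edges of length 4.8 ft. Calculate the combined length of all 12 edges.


Shape: cube
Side s = 4.8 ft
A cube has 12 edges, all equal.
Formula: total edge length = 12 * s
Total = 12 * 4.8
Total = 57.6
57.6 ft


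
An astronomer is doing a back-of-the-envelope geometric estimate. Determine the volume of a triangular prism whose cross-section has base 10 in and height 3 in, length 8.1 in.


Shape: triangular prism
Triangle base = 10 in, triangle height = 3 in, prism length L = 8.1 in
Formula: V = (1/2 * b * h_tri) * L
Cross-section area = 0.5 * 10 * 3 = 15
V = 15 * 8.1
V = 121.5
121.5 in^3


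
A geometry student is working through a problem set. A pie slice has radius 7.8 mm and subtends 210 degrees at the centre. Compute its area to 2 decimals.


Shape: circular sector
Radius r = 7.8 mm, Angle = 210 degrees
Formula: A = (angle/360) * pi * r^2
r^2 = 60.84
Fraction of circle = 210/360
A = (210/360) * pi * 60.84
A = 35.49 * pi
A = 111.5
111.5 mm^2


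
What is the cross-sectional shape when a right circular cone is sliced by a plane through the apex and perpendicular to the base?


Solid: right circular cone
Cutting plane: through the apex and perpendicular to the base
Visualize the intersection of the plane with the solid's surface.
The boundary of the cut region is a isosceles triangle.
isosceles triangle


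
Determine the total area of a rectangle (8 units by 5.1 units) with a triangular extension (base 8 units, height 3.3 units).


Composite shape: rectangle + triangle
Rectangle area = 8 * 5.1 = 40.8
Triangle area = 0.5 * 8 * 3.3 = 13.2
Total = 40.8 + 13.2
Total = 54
54 units^2


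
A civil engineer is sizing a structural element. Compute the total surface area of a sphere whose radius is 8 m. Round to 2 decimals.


Shape: sphere
Radius r = 8 m
Formula: SA = 4 * pi * r^2
r^2 = 64
SA = 4 * pi * 64
SA = 256 * pi
SA = 804.25
804.25 m^2


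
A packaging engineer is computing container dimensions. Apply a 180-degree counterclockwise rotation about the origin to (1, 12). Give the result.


Transformation: rotation about the origin
Original point: (1, 12)
Rule for 180 deg: (x, y) -> (-x, -y)
Apply: (1, 12) -> (-1, -12)
(-1, -12)


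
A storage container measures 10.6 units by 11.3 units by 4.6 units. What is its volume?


Shape: rectangular prism
l = 10.6 units, w = 11.3 units, h = 4.6 units
Formula: V = l * w * h
V = 10.6 * 11.3 * 4.6
V = 119.78 * 4.6
V = 550.988
550.988 units^3


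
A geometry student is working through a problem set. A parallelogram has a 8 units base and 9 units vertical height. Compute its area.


Shape: parallelogram
Base b = 8 units, Height h = 9 units
Formula: A = b * h
A = 8 * 9
A = 72
72 units^2


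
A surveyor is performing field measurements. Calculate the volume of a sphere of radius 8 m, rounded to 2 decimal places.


Shape: sphere
Radius r = 8 m
Formula: V = (4/3) * pi * r^3
r^3 = 512
(4/3) * 512 = 682.666667
V = 682.666667 * pi
V = 2144.66
2144.66 m^3


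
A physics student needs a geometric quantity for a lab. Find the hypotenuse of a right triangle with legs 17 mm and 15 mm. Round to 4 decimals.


Shape: right triangle
Legs a = 17 mm, b = 15 mm
Formula: c = sqrt(a^2 + b^2)
a^2 = 289, b^2 = 225
a^2 + b^2 = 514
c = sqrt(514)
c = 22.6716
22.6716 mm


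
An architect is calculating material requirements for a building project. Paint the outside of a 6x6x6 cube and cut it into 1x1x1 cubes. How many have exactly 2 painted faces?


Large cube: 6 x 6 x 6, cut into unit cubes.
n = 6, so n - 2 = 4
Cubes with 2 painted faces lie along the edges, excluding corners.
A cube has 12 edges; each contributes (n - 2) = 4 such cubes.
Count = 12 * 4 = 48
48 unit cubes


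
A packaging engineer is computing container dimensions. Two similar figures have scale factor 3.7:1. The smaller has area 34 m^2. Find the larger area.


Linear scale factor k = 3.7
Original area = 34 m^2
Rule: under a linear scaling by k, areas scale by k^2.
k^2 = 3.7^2 = 13.69
New area = 34 * 13.69
New area = 465.46
465.46 m^2


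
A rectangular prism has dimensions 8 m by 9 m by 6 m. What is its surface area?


Shape: rectangular prism
l = 8 m, w = 9 m, h = 6 m
Formula: SA = 2(lw + lh + wh)
lw = 72, lh = 48, wh = 54
lw + lh + wh = 174
SA = 2 * 174
SA = 348
348 m^2


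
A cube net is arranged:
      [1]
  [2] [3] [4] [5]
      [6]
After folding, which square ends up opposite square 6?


Net: cross layout. Take square 3 as the base (bottom).
Fold the four squares in the horizontal row up around 3: 2 -> left, 4 -> right, 5 wraps to the top.
Fold 1 and 6 up from 3: 1 -> back, 6 -> front.
Opposite pairs are therefore: (1, 6), (2, 4), (3, 5).
Face 6 is opposite face 1.
face 1


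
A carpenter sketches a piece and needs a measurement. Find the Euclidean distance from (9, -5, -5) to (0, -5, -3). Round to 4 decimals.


3D distance between two points
P1 = (9, -5, -5), P2 = (0, -5, -3)
Formula: d = sqrt((x2-x1)^2 + (y2-y1)^2 + (z2-z1)^2)
dx = 0 - 9 = -9
dy = -5 - -5 = 0
dz = -3 - -5 = 2
dx^2 + dy^2 + dz^2 = 81 + 0 + 4 = 85
d = sqrt(85)
d = 9.2195
9.2195 units


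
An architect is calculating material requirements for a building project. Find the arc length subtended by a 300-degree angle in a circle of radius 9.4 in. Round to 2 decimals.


Shape: circular arc
Radius r = 9.4 in, Angle = 300 degrees
Formula: L = (angle/360) * 2 * pi * r
2 * pi * r = 18.8 * pi
L = (300/360) * 18.8 * pi
L = 15.666667 * pi
L = 49.22
49.22 in


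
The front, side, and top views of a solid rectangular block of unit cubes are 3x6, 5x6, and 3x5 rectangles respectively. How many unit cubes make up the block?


Orthographic views of a solid rectangular block:
Front view 3 x 6 -> length = 3, height = 6
Side view 5 x 6 -> width = 5, height = 6 (consistent)
Top view 3 x 5 -> confirms length = 3, width = 5
The block is 3 x 5 x 6.
Total unit cubes = 3 * 5 * 6 = 90
90 unit cubes


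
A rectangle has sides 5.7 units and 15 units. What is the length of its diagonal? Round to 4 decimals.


Shape: rectangle (diagonal via Pythagoras)
Sides: 5.7 units and 15 units
Formula: d = sqrt(l^2 + w^2)
l^2 = 32.49, w^2 = 225
l^2 + w^2 = 257.49
d = sqrt(257.49)
d = 16.0465
16.0465 units


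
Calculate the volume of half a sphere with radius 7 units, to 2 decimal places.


Shape: hemisphere (half of a sphere)
Radius r = 7 units
Formula: V = (1/2) * (4/3) * pi * r^3 = (2/3) * pi * r^3
r^3 = 343
(2/3) * 343 = 228.666667
V = 228.666667 * pi
V = 718.38
718.38 units^3


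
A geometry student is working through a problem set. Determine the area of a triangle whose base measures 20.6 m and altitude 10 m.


Shape: triangle
Base b = 20.6 m, Height h = 10 m
Formula: A = (1/2) * b * h
A = 0.5 * 20.6 * 10
A = 0.5 * 206
A = 103
103 m^2


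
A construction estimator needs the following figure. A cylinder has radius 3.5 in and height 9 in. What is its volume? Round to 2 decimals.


Shape: cylinder
Radius r = 3.5 in, Height h = 9 in
Formula: V = pi * r^2 * h
r^2 = 12.25
V = pi * 12.25 * 9
V = 110.25 * pi
V = 346.36
346.36 in^3


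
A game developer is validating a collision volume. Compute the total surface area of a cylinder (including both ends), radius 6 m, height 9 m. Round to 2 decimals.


Shape: closed cylinder
Radius r = 6 m, Height h = 9 m
Formula: SA = 2*pi*r^2 + 2*pi*r*h = 2*pi*r*(r + h)
r + h = 15
2 * r * (r + h) = 2 * 6 * 15 = 180
SA = 180 * pi
SA = 565.49
565.49 m^2


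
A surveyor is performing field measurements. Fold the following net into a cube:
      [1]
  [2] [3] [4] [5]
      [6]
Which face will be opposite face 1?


Net: cross layout. Take square 3 as the base (bottom).
Fold the four squares in the horizontal row up around 3: 2 -> left, 4 -> right, 5 wraps to the top.
Fold 1 and 6 up from 3: 1 -> back, 6 -> front.
Opposite pairs are therefore: (1, 6), (2, 4), (3, 5).
Face 1 is opposite face 6.
face 6


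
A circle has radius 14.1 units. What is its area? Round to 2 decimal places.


Shape: circle
Radius r = 14.1 units
Formula: A = pi * r^2
r^2 = 14.1^2 = 198.81
A = pi * 198.81
A = 624.58
624.58 units^2


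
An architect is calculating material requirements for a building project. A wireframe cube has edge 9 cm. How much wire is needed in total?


Shape: cube
Side s = 9 cm
A cube has 12 edges, all equal.
Formula: total edge length = 12 * s
Total = 12 * 9
Total = 108
108 cm


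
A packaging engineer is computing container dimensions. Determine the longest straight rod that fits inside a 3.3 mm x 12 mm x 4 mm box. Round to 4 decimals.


Shape: rectangular box (space diagonal)
l = 3.3 mm, w = 12 mm, h = 4 mm
Visualize: the diagonal of the base, then a right triangle with that diagonal and the height.
Formula: d = sqrt(l^2 + w^2 + h^2)
l^2 + w^2 + h^2 = 10.89 + 144 + 16 = 170.89
d = sqrt(170.89)
d = 13.0725
13.0725 mm


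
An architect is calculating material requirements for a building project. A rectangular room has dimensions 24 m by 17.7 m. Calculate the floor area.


Shape: rectangle
Length l = 24 m, Width w = 17.7 m
Formula: A = l * w
A = 24 * 17.7
A = 424.8
424.8 m^2


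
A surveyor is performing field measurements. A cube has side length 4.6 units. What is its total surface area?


Shape: cube
Side s = 4.6 units
A cube has 6 square faces.
Formula: SA = 6 * s^2
s^2 = 21.16
SA = 6 * 21.16
SA = 126.96
126.96 units^2


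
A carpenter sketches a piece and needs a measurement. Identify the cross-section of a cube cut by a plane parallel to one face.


Solid: cube
Cutting plane: parallel to one face
Visualize the intersection of the plane with the solid's surface.
The boundary of the cut region is a square.
square


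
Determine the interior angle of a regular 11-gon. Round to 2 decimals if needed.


Shape: regular hendecagon (11 sides)
Formula: interior angle = (n - 2) * 180 / n
(n - 2) = 9
(n - 2) * 180 = 1620
angle = 1620 / 11
angle = 147.27
147.27 degrees


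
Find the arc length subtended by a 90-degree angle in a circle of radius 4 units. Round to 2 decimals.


Shape: circular arc
Radius r = 4 units, Angle = 90 degrees
Formula: L = (angle/360) * 2 * pi * r
2 * pi * r = 8 * pi
L = (90/360) * 8 * pi
L = 2 * pi
L = 6.28
6.28 units


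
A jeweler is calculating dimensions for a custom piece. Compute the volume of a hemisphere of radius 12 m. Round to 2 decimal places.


Shape: hemisphere (half of a sphere)
Radius r = 12 m
Formula: V = (1/2) * (4/3) * pi * r^3 = (2/3) * pi * r^3
r^3 = 1728
(2/3) * 1728 = 1152
V = 1152 * pi
V = 3619.11
3619.11 m^3


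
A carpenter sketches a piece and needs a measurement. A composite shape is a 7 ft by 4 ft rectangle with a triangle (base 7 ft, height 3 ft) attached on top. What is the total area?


Composite shape: rectangle + triangle
Rectangle area = 7 * 4 = 28
Triangle area = 0.5 * 7 * 3 = 10.5
Total = 28 + 10.5
Total = 38.5
38.5 ft^2


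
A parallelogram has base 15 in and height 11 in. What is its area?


Shape: parallelogram
Base b = 15 in, Height h = 11 in
Formula: A = b * h
A = 15 * 11
A = 165
165 in^2


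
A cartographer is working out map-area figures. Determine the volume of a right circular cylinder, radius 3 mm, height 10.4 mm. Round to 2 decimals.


Shape: cylinder
Radius r = 3 mm, Height h = 10.4 mm
Formula: V = pi * r^2 * h
r^2 = 9
V = pi * 9 * 10.4
V = 93.6 * pi
V = 294.05
294.05 mm^3


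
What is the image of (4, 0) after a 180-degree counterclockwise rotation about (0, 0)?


Transformation: rotation about the origin
Original point: (4, 0)
Rule for 180 deg: (x, y) -> (-x, -y)
Apply: (4, 0) -> (-4, 0)
(-4, 0)


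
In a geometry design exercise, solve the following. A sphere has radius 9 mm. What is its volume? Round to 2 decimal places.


Shape: sphere
Radius r = 9 mm
Formula: V = (4/3) * pi * r^3
r^3 = 729
(4/3) * 729 = 972
V = 972 * pi
V = 3053.63
3053.63 mm^3


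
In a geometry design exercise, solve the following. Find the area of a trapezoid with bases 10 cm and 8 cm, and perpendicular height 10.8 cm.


Shape: trapezoid
Parallel sides a = 10 cm, b = 8 cm; Height h = 10.8 cm
Formula: A = (a + b) * h / 2
a + b = 10 + 8 = 18
A = 18 * 10.8 / 2
A = 194.4 / 2
A = 97.2
97.2 cm^2


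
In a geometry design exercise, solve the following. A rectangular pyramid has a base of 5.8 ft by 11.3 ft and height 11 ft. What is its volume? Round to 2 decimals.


Shape: rectangular pyramid
Base: 5.8 ft x 11.3 ft, Height h = 11 ft
Formula: V = (1/3) * base_area * h
base_area = 5.8 * 11.3 = 65.54
base_area * h = 65.54 * 11 = 720.94
V = 720.94 / 3
V = 240.31
240.31 ft^3


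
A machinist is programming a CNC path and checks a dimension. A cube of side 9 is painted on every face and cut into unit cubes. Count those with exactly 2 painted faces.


Large cube: 9 x 9 x 9, cut into unit cubes.
n = 9, so n - 2 = 7
Cubes with 2 painted faces lie along the edges, excluding corners.
A cube has 12 edges; each contributes (n - 2) = 7 such cubes.
Count = 12 * 7 = 84
84 unit cubes


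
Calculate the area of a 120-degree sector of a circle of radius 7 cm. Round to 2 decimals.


Shape: circular sector
Radius r = 7 cm, Angle = 120 degrees
Formula: A = (angle/360) * pi * r^2
r^2 = 49
Fraction of circle = 120/360
A = (120/360) * pi * 49
A = 16.333333 * pi
A = 51.31
51.31 cm^2


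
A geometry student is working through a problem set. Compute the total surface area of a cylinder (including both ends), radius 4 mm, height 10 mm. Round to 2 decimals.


Shape: closed cylinder
Radius r = 4 mm, Height h = 10 mm
Formula: SA = 2*pi*r^2 + 2*pi*r*h = 2*pi*r*(r + h)
r + h = 14
2 * r * (r + h) = 2 * 4 * 14 = 112
SA = 112 * pi
SA = 351.86
351.86 mm^2


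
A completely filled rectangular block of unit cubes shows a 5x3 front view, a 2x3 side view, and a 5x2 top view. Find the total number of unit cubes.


Orthographic views of a solid rectangular block:
Front view 5 x 3 -> length = 5, height = 3
Side view 2 x 3 -> width = 2, height = 3 (consistent)
Top view 5 x 2 -> confirms length = 5, width = 2
The block is 5 x 2 x 3.
Total unit cubes = 5 * 2 * 3 = 30
30 unit cubes


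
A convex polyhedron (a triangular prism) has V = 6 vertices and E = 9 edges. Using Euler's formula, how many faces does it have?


Polyhedron: triangular prism
Euler's formula for convex polyhedra: V - E + F = 2
Given: V = 6 vertices and E = 9 edges
Solve for F:
F = 2 + E - V = 2 + 9 - 6 = 5
5 faces


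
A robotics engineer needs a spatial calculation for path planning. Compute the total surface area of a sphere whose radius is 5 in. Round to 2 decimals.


Shape: sphere
Radius r = 5 in
Formula: SA = 4 * pi * r^2
r^2 = 25
SA = 4 * pi * 25
SA = 100 * pi
SA = 314.16
314.16 in^2


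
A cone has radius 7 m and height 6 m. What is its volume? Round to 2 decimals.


Shape: cone
Radius r = 7 m, Height h = 6 m
Formula: V = (1/3) * pi * r^2 * h
r^2 = 49
pi * r^2 * h = pi * 49 * 6 = 294 * pi
V = 294 * pi / 3
V = 307.88
307.88 m^3


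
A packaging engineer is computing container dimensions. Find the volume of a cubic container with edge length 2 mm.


Shape: cube
Side s = 2 mm
Formula: V = s^3
V = 2 * 2 * 2
V = 4 * 2
V = 8
8 mm^3


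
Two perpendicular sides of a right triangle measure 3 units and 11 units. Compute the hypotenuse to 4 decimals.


Shape: right triangle
Legs a = 3 units, b = 11 units
Formula: c = sqrt(a^2 + b^2)
a^2 = 9, b^2 = 121
a^2 + b^2 = 130
c = sqrt(130)
c = 11.4018
11.4018 units


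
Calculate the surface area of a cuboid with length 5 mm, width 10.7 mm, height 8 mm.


Shape: rectangular prism
l = 5 mm, w = 10.7 mm, h = 8 mm
Formula: SA = 2(lw + lh + wh)
lw = 53.5, lh = 40, wh = 85.6
lw + lh + wh = 179.1
SA = 2 * 179.1
SA = 358.2
358.2 mm^2


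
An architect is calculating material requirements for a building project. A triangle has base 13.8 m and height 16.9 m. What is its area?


Shape: triangle
Base b = 13.8 m, Height h = 16.9 m
Formula: A = (1/2) * b * h
A = 0.5 * 13.8 * 16.9
A = 0.5 * 233.22
A = 116.61
116.61 m^2


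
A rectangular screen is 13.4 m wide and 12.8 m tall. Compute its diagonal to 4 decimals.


Shape: rectangle (diagonal via Pythagoras)
Sides: 13.4 m and 12.8 m
Formula: d = sqrt(l^2 + w^2)
l^2 = 179.56, w^2 = 163.84
l^2 + w^2 = 343.4
d = sqrt(343.4)
d = 18.5311
18.5311 m


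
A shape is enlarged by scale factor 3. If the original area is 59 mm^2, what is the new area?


Linear scale factor k = 3
Original area = 59 mm^2
Rule: under a linear scaling by k, areas scale by k^2.
k^2 = 3^2 = 9
New area = 59 * 9
New area = 531
531 mm^2


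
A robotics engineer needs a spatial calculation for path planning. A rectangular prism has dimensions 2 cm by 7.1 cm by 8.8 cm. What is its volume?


Shape: rectangular prism
l = 2 cm, w = 7.1 cm, h = 8.8 cm
Formula: V = l * w * h
V = 2 * 7.1 * 8.8
V = 14.2 * 8.8
V = 124.96
124.96 cm^3


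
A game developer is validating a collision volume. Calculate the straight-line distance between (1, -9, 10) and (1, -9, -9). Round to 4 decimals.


3D distance between two points
P1 = (1, -9, 10), P2 = (1, -9, -9)
Formula: d = sqrt((x2-x1)^2 + (y2-y1)^2 + (z2-z1)^2)
dx = 1 - 1 = 0
dy = -9 - -9 = 0
dz = -9 - 10 = -19
dx^2 + dy^2 + dz^2 = 0 + 0 + 361 = 361
d = sqrt(361)
d = 19.0
19 units


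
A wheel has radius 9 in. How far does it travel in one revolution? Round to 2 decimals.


Shape: circle
Radius r = 9 in
Formula: C = 2 * pi * r
C = 2 * pi * 9
C = 18 * pi
C = 56.55
56.55 in


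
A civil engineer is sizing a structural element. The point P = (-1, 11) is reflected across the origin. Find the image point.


Transformation: reflection
Original point: (-1, 11)
Rule for reflection through the origin: (x, y) -> (-x, -y)
Apply: (-1, 11) -> (1, -11)
(1, -11)


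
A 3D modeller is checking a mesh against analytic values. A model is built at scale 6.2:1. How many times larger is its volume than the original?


Linear scale factor k = 6.2
Rule: under a linear scaling by k, volumes scale by k^3.
k^3 = 6.2 * 6.2 * 6.2
k^3 = 38.44 * 6.2
k^3 = 238.328
Volume scales by a factor of 238.328.
238.328 (dimensionless)


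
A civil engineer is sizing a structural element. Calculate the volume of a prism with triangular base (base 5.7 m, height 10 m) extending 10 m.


Shape: triangular prism
Triangle base = 5.7 m, triangle height = 10 m, prism length L = 10 m
Formula: V = (1/2 * b * h_tri) * L
Cross-section area = 0.5 * 5.7 * 10 = 28.5
V = 28.5 * 10
V = 285
285 m^3


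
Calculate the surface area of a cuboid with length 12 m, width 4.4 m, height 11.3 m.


Shape: rectangular prism
l = 12 m, w = 4.4 m, h = 11.3 m
Formula: SA = 2(lw + lh + wh)
lw = 52.8, lh = 135.6, wh = 49.72
lw + lh + wh = 238.12
SA = 2 * 238.12
SA = 476.24
476.24 m^2


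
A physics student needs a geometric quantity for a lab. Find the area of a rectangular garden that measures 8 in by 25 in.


Shape: rectangle
Length l = 8 in, Width w = 25 in
Formula: A = l * w
A = 8 * 25
A = 200
200 in^2


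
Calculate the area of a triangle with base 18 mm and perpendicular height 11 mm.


Shape: triangle
Base b = 18 mm, Height h = 11 mm
Formula: A = (1/2) * b * h
A = 0.5 * 18 * 11
A = 0.5 * 198
A = 99
99 mm^2


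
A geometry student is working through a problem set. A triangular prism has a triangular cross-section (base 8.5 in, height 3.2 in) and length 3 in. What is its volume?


Shape: triangular prism
Triangle base = 8.5 in, triangle height = 3.2 in, prism length L = 3 in
Formula: V = (1/2 * b * h_tri) * L
Cross-section area = 0.5 * 8.5 * 3.2 = 13.6
V = 13.6 * 3
V = 40.8
40.8 in^3


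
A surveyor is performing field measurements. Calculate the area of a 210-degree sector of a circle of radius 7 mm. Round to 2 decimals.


Shape: circular sector
Radius r = 7 mm, Angle = 210 degrees
Formula: A = (angle/360) * pi * r^2
r^2 = 49
Fraction of circle = 210/360
A = (210/360) * pi * 49
A = 28.583333 * pi
A = 89.8
89.8 mm^2


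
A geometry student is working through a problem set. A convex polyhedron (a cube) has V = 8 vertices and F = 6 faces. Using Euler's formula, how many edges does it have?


Polyhedron: cube
Euler's formula for convex polyhedra: V - E + F = 2
Given: V = 8 vertices and F = 6 faces
Solve for E:
E = V + F - 2 = 8 + 6 - 2 = 12
12 edges


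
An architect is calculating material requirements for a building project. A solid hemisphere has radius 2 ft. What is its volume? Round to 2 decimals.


Shape: hemisphere (half of a sphere)
Radius r = 2 ft
Formula: V = (1/2) * (4/3) * pi * r^3 = (2/3) * pi * r^3
r^3 = 8
(2/3) * 8 = 5.333333
V = 5.333333 * pi
V = 16.76
16.76 ft^3


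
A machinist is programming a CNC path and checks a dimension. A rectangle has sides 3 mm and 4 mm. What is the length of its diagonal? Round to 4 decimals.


Shape: rectangle (diagonal via Pythagoras)
Sides: 3 mm and 4 mm
Formula: d = sqrt(l^2 + w^2)
l^2 = 9, w^2 = 16
l^2 + w^2 = 25
d = sqrt(25)
d = 5.0
5 mm


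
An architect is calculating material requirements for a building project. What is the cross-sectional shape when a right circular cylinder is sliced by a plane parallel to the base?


Solid: right circular cylinder
Cutting plane: parallel to the base
Visualize the intersection of the plane with the solid's surface.
The boundary of the cut region is a circle.
circle


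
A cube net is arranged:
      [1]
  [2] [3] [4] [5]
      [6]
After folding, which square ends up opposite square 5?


Net: cross layout. Take square 3 as the base (bottom).
Fold the four squares in the horizontal row up around 3: 2 -> left, 4 -> right, 5 wraps to the top.
Fold 1 and 6 up from 3: 1 -> back, 6 -> front.
Opposite pairs are therefore: (1, 6), (2, 4), (3, 5).
Face 5 is opposite face 3.
face 3


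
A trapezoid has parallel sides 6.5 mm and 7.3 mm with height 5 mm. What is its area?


Shape: trapezoid
Parallel sides a = 6.5 mm, b = 7.3 mm; Height h = 5 mm
Formula: A = (a + b) * h / 2
a + b = 6.5 + 7.3 = 13.8
A = 13.8 * 5 / 2
A = 69 / 2
A = 34.5
34.5 mm^2


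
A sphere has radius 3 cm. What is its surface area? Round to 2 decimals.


Shape: sphere
Radius r = 3 cm
Formula: SA = 4 * pi * r^2
r^2 = 9
SA = 4 * pi * 9
SA = 36 * pi
SA = 113.1
113.1 cm^2


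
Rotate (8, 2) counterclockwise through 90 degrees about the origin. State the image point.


Transformation: rotation about the origin
Original point: (8, 2)
Rule for 90 deg counterclockwise: (x, y) -> (-y, x)
Apply: (8, 2) -> (-2, 8)
(-2, 8)


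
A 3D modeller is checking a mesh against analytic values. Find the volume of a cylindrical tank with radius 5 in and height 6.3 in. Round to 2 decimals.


Shape: cylinder
Radius r = 5 in, Height h = 6.3 in
Formula: V = pi * r^2 * h
r^2 = 25
V = pi * 25 * 6.3
V = 157.5 * pi
V = 494.8
494.8 in^3


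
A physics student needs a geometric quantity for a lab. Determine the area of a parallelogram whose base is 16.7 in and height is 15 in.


Shape: parallelogram
Base b = 16.7 in, Height h = 15 in
Formula: A = b * h
A = 16.7 * 15
A = 250.5
250.5 in^2


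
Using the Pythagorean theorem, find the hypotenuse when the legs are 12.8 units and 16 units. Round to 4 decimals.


Shape: right triangle
Legs a = 12.8 units, b = 16 units
Formula: c = sqrt(a^2 + b^2)
a^2 = 163.84, b^2 = 256
a^2 + b^2 = 419.84
c = sqrt(419.84)
c = 20.49
20.49 units


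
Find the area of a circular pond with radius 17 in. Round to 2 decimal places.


Shape: circle
Radius r = 17 in
Formula: A = pi * r^2
r^2 = 17^2 = 289
A = pi * 289
A = 907.92
907.92 in^2


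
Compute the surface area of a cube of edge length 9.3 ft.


Shape: cube
Side s = 9.3 ft
A cube has 6 square faces.
Formula: SA = 6 * s^2
s^2 = 86.49
SA = 6 * 86.49
SA = 518.94
518.94 ft^2


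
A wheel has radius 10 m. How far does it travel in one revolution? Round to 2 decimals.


Shape: circle
Radius r = 10 m
Formula: C = 2 * pi * r
C = 2 * pi * 10
C = 20 * pi
C = 62.83
62.83 m


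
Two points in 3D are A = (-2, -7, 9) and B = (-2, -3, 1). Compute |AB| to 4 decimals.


3D distance between two points
P1 = (-2, -7, 9), P2 = (-2, -3, 1)
Formula: d = sqrt((x2-x1)^2 + (y2-y1)^2 + (z2-z1)^2)
dx = -2 - -2 = 0
dy = -3 - -7 = 4
dz = 1 - 9 = -8
dx^2 + dy^2 + dz^2 = 0 + 16 + 64 = 80
d = sqrt(80)
d = 8.9443
8.9443 units


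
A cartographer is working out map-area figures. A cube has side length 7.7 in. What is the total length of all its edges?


Shape: cube
Side s = 7.7 in
A cube has 12 edges, all equal.
Formula: total edge length = 12 * s
Total = 12 * 7.7
Total = 92.4
92.4 in


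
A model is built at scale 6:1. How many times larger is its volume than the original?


Linear scale factor k = 6
Rule: under a linear scaling by k, volumes scale by k^3.
k^3 = 6 * 6 * 6
k^3 = 36 * 6
k^3 = 216
Volume scales by a factor of 216.
216 (dimensionless)


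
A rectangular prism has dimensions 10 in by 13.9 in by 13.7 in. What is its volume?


Shape: rectangular prism
l = 10 in, w = 13.9 in, h = 13.7 in
Formula: V = l * w * h
V = 10 * 13.9 * 13.7
V = 139 * 13.7
V = 1904.3
1904.3 in^3


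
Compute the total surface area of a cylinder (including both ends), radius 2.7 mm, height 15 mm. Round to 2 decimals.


Shape: closed cylinder
Radius r = 2.7 mm, Height h = 15 mm
Formula: SA = 2*pi*r^2 + 2*pi*r*h = 2*pi*r*(r + h)
r + h = 17.7
2 * r * (r + h) = 2 * 2.7 * 17.7 = 95.58
SA = 95.58 * pi
SA = 300.27
300.27 mm^2


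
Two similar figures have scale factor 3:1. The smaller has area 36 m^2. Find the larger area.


Linear scale factor k = 3
Original area = 36 m^2
Rule: under a linear scaling by k, areas scale by k^2.
k^2 = 3^2 = 9
New area = 36 * 9
New area = 324
324 m^2


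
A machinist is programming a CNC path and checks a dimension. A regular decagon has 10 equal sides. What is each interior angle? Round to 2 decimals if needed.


Shape: regular decagon (10 sides)
Formula: interior angle = (n - 2) * 180 / n
(n - 2) = 8
(n - 2) * 180 = 1440
angle = 1440 / 10
angle = 144
144 degrees


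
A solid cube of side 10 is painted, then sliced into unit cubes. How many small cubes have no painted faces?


Large cube: 10 x 10 x 10, cut into unit cubes.
n = 10, so n - 2 = 8
Unpainted cubes form the interior (n - 2)^3 block.
(n - 2)^3 = 8^3 = 512
512 unit cubes


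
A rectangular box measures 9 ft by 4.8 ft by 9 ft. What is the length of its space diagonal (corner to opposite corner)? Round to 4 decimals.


Shape: rectangular box (space diagonal)
l = 9 ft, w = 4.8 ft, h = 9 ft
Visualize: the diagonal of the base, then a right triangle with that diagonal and the height.
Formula: d = sqrt(l^2 + w^2 + h^2)
l^2 + w^2 + h^2 = 81 + 23.04 + 81 = 185.04
d = sqrt(185.04)
d = 13.6029
13.6029 ft


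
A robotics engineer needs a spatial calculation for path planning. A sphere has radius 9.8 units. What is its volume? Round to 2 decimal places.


Shape: sphere
Radius r = 9.8 units
Formula: V = (4/3) * pi * r^3
r^3 = 941.192
(4/3) * 941.192 = 1254.922667
V = 1254.922667 * pi
V = 3942.46
3942.46 units^3
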